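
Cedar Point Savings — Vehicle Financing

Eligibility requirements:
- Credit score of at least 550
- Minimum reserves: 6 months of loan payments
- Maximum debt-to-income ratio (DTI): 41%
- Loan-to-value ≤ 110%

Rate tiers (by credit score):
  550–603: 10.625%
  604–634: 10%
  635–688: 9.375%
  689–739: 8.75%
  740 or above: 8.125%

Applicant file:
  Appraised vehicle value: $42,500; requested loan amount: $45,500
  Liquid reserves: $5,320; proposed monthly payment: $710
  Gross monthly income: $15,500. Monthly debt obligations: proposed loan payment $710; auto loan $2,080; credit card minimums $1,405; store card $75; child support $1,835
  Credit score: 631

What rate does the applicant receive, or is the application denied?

Approved at 10%

Credit score 631 ≥ 550 (meets minimum)
Total monthly debts = (710 + 2,080 + 1,405 + 75 + 1,835) = 6,105. DTI: 6,105 ÷ 15,500 = 39.4%, within the 41% cap
LTV: 45,500 ÷ 42,500 = 107.1%, within 110% cap
Reserves = 5,320/710 = 7.5 months ≥ 6
All requirements met. Score 631 falls in the 604–634 tier → 10%.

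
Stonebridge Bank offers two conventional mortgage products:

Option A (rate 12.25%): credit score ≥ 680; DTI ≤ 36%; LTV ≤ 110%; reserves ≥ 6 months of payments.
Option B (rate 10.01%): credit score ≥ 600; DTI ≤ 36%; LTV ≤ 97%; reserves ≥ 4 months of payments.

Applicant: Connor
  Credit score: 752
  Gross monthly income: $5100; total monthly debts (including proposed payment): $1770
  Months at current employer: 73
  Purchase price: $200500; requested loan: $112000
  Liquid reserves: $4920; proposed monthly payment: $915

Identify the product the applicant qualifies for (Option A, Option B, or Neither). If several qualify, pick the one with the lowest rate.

DTI = 1,770/5,100 = 34.7%.
LTV = 112,000/200,500 = 55.9%.
Reserves = 4,920/915 = 5.4 months.
Option A: score 752 ≥ 680; DTI 34.7% ≤ 36%; LTV 55.9% ≤ 110%; reserves 5.4 < 6 mo → does not qualify.
Option B: score 752 ≥ 600; DTI 34.7% ≤ 36%; LTV 55.9% ≤ 97%; reserves 5.4 ≥ 4 mo → qualifies.

Option B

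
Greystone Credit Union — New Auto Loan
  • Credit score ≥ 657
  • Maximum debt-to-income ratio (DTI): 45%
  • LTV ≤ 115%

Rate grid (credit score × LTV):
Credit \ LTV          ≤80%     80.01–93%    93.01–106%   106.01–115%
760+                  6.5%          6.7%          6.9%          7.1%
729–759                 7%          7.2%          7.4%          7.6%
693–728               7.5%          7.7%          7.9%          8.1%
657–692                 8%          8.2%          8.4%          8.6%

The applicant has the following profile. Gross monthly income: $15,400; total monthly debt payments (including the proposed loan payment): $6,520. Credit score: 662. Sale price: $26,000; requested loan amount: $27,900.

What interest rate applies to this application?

Credit score 662 ≥ 657; Debt-to-income = 6,520/15,400 = 42.3% — meets 45% limit
LTV = 27,900/26,000 = 107.3% ≤ 115%
Score 662 is in the 657–692 band; LTV 107.3% is in the 106.01–115% band → 8.6%.

8.6%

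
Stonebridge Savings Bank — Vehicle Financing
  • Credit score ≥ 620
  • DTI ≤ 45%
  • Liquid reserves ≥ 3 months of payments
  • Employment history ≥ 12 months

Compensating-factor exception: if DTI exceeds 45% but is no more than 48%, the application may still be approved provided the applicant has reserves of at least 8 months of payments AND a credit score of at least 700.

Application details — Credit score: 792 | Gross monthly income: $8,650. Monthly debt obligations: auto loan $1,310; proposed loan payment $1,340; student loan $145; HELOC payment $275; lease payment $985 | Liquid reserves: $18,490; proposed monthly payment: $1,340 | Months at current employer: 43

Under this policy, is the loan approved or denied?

Approved

Credit score 792 ≥ 620 (meets base)
Total debts = (1,310 + 1,340 + 145 + 275 + 985) = 4,055. DTI: 4,055 ÷ 8,650 = 46.9%, over the 45% base limit.
Reserves: 18,490 ÷ 1,340 = 13.8 months (meets 3-month minimum)
Employment 43 ≥ 12 months
46.9% falls in the override range (45%–48%), so the compensating-factor test applies.
Override check — reserves: 13.8 mo (ok); score: 792 (ok).
Both compensating conditions met → exception applies.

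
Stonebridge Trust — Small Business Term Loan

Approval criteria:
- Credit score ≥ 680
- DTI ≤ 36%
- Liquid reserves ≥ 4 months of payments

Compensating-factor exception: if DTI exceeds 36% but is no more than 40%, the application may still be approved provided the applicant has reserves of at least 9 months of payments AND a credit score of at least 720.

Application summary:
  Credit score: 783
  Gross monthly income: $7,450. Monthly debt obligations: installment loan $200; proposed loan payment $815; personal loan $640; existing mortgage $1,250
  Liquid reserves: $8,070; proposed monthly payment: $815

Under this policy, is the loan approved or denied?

Approved

Credit score 783 ≥ 680 (meets base)
Total debts = (200 + 815 + 640 + 1,250) = 2,905. DTI = 2,905/7,450 = 39% > 36% — standard DTI limit exceeded.
Reserves = 8,070/815 = 9.9 months ≥ 4
39% falls in the override range (36%–40%), so the compensating-factor test applies.
Reserves 9.9 ≥ 9 months; credit score 783 ≥ 720.
Both override conditions satisfied; DTI exception granted.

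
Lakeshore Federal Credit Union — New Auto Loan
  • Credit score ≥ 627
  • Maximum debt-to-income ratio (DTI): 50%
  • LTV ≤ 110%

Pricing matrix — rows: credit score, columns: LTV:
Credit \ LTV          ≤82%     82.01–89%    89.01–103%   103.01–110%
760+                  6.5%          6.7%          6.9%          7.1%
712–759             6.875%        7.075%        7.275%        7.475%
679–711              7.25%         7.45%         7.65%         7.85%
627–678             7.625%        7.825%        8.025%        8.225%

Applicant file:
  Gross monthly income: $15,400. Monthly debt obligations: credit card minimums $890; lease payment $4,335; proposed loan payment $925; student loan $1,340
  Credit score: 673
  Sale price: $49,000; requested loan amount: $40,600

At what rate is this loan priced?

Credit score 673 ≥ 627; Total monthly debts = (890 + 4,335 + 925 + 1,340) = 7,490. Debt-to-income = 7,490/15,400 = 48.6% — meets 50% limit
LTV: 40,600 ÷ 49,000 = 82.9%, within 110% cap
Score 673 is in the 627–678 band; LTV 82.9% is in the 82.01–89% band → 7.825%.

7.825%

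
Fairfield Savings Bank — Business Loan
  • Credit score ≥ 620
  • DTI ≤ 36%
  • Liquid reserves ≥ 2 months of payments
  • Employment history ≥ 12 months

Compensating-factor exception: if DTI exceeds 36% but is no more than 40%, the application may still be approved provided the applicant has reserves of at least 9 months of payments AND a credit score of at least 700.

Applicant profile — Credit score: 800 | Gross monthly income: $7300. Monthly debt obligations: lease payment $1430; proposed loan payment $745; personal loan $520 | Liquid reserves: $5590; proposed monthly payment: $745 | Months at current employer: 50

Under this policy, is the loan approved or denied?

Denied

Credit score 800 ≥ 620 (meets base)
Total debts = (1,430 + 745 + 520) = 2,695. DTI: 2,695 ÷ 7,300 = 36.9%, over the 36% base limit.
Liquid reserves cover 5,590/745 = 7.5 months — ≥ 2 required
Employment 50 ≥ 12 months
DTI 36.9% is within the 36%–40% exception band; checking compensating factors.
Reserves 7.5 < 9 months; credit score 800 ≥ 700.
Compensating-factor requirement not fully met.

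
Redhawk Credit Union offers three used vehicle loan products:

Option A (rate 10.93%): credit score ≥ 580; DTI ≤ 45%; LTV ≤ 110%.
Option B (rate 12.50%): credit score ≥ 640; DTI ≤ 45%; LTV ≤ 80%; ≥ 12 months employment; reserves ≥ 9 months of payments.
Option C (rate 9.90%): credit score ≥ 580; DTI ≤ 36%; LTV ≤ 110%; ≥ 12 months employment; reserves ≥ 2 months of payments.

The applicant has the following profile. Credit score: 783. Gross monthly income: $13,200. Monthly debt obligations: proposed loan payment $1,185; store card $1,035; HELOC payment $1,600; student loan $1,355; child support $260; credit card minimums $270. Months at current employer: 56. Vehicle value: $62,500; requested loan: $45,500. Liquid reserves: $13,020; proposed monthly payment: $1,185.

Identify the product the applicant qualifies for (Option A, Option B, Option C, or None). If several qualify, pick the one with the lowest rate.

Option A

Total debts = (1,185 + 1,035 + 1,600 + 1,355 + 260 + 270) = 5,705; DTI = 5,705/13,200 = 43.2%.
LTV = 45,500/62,500 = 72.8%.
Reserves = 13,020/1,185 = 11.0 months.
Option A: score 783 ≥ 580; DTI 43.2% ≤ 45%; LTV 72.8% ≤ 110% → qualifies.
Option B: score 783 ≥ 640; DTI 43.2% ≤ 45%; LTV 72.8% ≤ 80%; employment 56 ≥ 12 mo; reserves 11.0 ≥ 9 mo → qualifies.
Option C: score 783 ≥ 580; DTI 43.2% > 36%; LTV 72.8% ≤ 110%; employment 56 ≥ 12 mo; reserves 11.0 ≥ 2 mo → does not qualify.
Qualifying: Option A, Option B. Lowest rate is 10.93% → Option A.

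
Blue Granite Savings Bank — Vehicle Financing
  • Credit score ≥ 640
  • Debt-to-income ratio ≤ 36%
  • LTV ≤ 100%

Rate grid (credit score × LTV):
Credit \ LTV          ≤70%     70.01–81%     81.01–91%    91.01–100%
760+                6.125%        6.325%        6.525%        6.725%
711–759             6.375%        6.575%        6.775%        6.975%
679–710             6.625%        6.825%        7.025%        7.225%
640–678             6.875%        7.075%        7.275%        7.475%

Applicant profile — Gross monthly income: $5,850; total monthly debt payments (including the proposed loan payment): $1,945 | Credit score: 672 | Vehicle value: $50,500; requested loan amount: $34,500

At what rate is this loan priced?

Credit score 672 ≥ 640; Debt-to-income = 1,945/5,850 = 33.2% — meets 36% limit
LTV = 34,500/50,500 = 68.3% ≤ 100%
Row: 672 falls in 640–678. Column: 68.3% falls in ≤70%. Rate = 6.875%.

6.875%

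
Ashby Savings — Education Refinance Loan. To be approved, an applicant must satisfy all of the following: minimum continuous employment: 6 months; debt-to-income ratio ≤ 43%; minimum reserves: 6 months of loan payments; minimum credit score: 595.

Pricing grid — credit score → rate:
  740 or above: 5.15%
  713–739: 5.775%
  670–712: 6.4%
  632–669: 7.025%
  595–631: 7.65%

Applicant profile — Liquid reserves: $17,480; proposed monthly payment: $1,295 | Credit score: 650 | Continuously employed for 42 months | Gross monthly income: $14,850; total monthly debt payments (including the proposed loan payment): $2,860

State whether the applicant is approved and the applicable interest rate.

Approved at 7.025%

Credit score 650 ≥ 595 (meets minimum)
Reserves: 17,480 ÷ 1,295 = 13.5 months (meets 6-month minimum)
Employment 42 ≥ 6 months
DTI: 2,860 ÷ 14,850 = 19.3%, within the 43% cap
All requirements met. Score 650 falls in the 632–669 tier → 7.025%.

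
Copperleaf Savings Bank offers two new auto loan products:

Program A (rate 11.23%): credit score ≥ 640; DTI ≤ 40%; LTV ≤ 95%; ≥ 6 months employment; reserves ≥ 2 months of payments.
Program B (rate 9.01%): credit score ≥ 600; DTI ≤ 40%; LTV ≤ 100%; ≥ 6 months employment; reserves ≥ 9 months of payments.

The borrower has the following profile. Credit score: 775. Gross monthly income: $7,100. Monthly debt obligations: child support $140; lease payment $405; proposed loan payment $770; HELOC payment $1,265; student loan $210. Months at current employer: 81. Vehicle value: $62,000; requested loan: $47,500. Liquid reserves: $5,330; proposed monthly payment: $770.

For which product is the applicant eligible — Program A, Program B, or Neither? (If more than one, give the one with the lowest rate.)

Program A

Total debts = (140 + 405 + 770 + 1,265 + 210) = 2,790; DTI = 2,790/7,100 = 39.3%.
LTV = 47,500/62,000 = 76.6%.
Reserves = 5,330/770 = 6.9 months.
Program A: score 775 ≥ 640; DTI 39.3% ≤ 40%; LTV 76.6% ≤ 95%; employment 81 ≥ 6 mo; reserves 6.9 ≥ 2 mo → qualifies.
Program B: score 775 ≥ 600; DTI 39.3% ≤ 40%; LTV 76.6% ≤ 100%; employment 81 ≥ 6 mo; reserves 6.9 < 9 mo → does not qualify.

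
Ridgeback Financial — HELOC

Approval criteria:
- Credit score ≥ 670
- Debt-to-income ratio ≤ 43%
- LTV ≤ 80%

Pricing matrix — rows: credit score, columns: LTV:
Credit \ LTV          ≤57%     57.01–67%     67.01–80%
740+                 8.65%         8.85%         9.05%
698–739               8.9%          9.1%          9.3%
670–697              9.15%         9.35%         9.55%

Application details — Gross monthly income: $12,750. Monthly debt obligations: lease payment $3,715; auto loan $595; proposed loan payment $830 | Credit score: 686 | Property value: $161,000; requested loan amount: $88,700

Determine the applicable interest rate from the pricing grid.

Credit score 686 ≥ 670; Total monthly debts = (3,715 + 595 + 830) = 5,140. DTI = 5,140/12,750 = 40.3% ≤ 43%
LTV: 88,700 ÷ 161,000 = 55.1%, within 80% cap
Credit 686 → row 670–697; LTV 55.1% → column ≤57%. Grid cell → 9.15%.

9.15%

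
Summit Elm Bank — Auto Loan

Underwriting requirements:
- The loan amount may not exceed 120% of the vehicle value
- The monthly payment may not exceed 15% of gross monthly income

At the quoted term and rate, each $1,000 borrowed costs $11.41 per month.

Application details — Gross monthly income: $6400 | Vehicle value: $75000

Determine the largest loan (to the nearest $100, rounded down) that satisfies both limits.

Payment cap: 15% × $6,400 = $960/month.
At $11.41 per $1,000, that supports 960/11.41 × 1,000 ≈ $84,136 → $84,100.
LTV cap: 120% × $75,000 = $90,000 → $90,000.
Binding constraint: payment-to-income.

$84,100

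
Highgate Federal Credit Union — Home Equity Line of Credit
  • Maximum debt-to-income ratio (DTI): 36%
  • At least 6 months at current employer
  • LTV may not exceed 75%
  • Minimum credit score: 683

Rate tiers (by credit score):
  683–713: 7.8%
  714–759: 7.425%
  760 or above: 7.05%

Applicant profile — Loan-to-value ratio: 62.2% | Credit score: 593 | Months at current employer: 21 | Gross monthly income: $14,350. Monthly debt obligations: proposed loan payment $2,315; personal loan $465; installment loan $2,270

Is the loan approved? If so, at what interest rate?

Denied

Credit score 593 < 683 (below minimum)
LTV 62.2% — within 75%
Total monthly debts = (2,315 + 465 + 2,270) = 5,050. DTI: 5,050 ÷ 14,350 = 35.2%, within the 36% cap
Employment 21 ≥ 6 months
Not all requirements met → denied.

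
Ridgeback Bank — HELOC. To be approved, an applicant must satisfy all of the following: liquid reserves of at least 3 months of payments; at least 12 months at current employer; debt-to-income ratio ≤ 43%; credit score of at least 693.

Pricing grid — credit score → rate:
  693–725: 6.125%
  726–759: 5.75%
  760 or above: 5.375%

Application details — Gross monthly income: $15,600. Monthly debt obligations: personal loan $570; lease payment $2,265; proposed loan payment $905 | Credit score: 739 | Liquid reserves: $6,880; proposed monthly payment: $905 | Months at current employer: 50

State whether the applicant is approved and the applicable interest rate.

Credit score 739 ≥ 693 (meets minimum)
Employment 50 ≥ 12 months
Total monthly debts = (570 + 2,265 + 905) = 3,740. Debt-to-income = 3,740/15,600 = 24% — meets 43% limit
Reserves: 6,880 ÷ 905 = 7.6 months (meets 3-month minimum)
All requirements met. Score 739 falls in the 726–759 tier → 5.75%.

Approved at 5.75%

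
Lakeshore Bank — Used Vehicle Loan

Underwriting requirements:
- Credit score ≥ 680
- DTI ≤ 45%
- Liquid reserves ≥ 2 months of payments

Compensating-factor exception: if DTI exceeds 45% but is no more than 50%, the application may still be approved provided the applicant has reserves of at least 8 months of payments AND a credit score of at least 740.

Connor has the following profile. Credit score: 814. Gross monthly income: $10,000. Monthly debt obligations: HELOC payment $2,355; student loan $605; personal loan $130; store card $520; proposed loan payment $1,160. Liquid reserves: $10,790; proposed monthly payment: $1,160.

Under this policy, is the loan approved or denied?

Approved

Credit score 814 ≥ 680 (meets base)
Total debts = (2,355 + 605 + 130 + 520 + 1,160) = 4,770. DTI = 4,770/10,000 = 47.7% > 45% — standard DTI limit exceeded.
Reserves = 10,790/1,160 = 9.3 months ≥ 2
47.7% falls in the override range (45%–50%), so the compensating-factor test applies.
Reserves 9.3 ≥ 8 months; credit score 814 ≥ 740.
Both compensating conditions met → exception applies.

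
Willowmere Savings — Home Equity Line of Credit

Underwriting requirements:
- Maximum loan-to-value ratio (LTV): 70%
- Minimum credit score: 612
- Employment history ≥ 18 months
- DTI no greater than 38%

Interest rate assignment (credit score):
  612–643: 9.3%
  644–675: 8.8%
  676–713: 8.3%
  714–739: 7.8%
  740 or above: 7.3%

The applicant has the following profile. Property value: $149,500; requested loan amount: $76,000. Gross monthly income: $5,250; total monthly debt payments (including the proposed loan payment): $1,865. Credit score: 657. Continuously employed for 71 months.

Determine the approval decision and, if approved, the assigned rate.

Credit score 657 ≥ 612 (meets minimum)
LTV: 76,000 ÷ 149,500 = 50.8%, within 70% cap
Employment 71 ≥ 18 months
DTI = 1,865/5,250 = 35.5% ≤ 38%
All requirements met. Score 657 falls in the 644–675 tier → 8.8%.

Approved at 8.8%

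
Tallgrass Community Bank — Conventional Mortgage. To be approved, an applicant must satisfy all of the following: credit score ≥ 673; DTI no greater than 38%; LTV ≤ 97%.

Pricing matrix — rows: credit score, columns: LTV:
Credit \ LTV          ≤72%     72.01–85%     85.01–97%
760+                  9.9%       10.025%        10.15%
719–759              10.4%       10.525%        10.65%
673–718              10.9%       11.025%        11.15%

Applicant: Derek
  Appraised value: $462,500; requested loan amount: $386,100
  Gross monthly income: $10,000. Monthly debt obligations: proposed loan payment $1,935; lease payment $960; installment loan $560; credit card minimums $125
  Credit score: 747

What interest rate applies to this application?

10.525%

Credit score 747 ≥ 673; Total monthly debts = (1,935 + 960 + 560 + 125) = 3,580. Debt-to-income = 3,580/10,000 = 35.8% — meets 38% limit
Loan-to-value = 386,100/462,500 = 83.5% — pass (97% max)
Row: 747 falls in 719–759. Column: 83.5% falls in 72.01–85%. Rate = 10.525%.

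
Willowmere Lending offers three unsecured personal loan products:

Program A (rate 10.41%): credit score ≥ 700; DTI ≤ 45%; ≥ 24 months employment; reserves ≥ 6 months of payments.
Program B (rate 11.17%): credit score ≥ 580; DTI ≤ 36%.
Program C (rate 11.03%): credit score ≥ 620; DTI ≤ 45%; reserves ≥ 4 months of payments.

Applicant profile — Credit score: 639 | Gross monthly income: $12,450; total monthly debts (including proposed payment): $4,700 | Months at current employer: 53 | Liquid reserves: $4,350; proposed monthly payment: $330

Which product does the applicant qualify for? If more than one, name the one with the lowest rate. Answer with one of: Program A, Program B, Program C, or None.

Program C

DTI = 4,700/12,450 = 37.8%.
Reserves = 4,350/330 = 13.2 months.
Program A: score 639 < 700; DTI 37.8% ≤ 45%; employment 53 ≥ 24 mo; reserves 13.2 ≥ 6 mo → does not qualify.
Program B: score 639 ≥ 580; DTI 37.8% > 36% → does not qualify.
Program C: score 639 ≥ 620; DTI 37.8% ≤ 45%; reserves 13.2 ≥ 4 mo → qualifies.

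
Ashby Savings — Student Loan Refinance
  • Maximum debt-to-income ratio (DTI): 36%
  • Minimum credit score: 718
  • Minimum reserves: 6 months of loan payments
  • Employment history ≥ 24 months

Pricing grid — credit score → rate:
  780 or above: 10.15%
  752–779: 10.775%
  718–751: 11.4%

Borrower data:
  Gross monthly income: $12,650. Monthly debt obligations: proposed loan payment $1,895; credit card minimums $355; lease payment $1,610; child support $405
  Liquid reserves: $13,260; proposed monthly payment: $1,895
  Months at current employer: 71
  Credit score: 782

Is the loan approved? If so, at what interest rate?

Approved at 10.15%

Credit score 782 ≥ 718 (meets minimum)
Reserves: 13,260 ÷ 1,895 = 7.0 months (meets 6-month minimum)
Employment 71 ≥ 24 months
Total monthly debts = (1,895 + 355 + 1,610 + 405) = 4,265. Debt-to-income = 4,265/12,650 = 33.7% — meets 36% limit
All requirements met. Score 782 falls in the 780 or above tier → 10.15%.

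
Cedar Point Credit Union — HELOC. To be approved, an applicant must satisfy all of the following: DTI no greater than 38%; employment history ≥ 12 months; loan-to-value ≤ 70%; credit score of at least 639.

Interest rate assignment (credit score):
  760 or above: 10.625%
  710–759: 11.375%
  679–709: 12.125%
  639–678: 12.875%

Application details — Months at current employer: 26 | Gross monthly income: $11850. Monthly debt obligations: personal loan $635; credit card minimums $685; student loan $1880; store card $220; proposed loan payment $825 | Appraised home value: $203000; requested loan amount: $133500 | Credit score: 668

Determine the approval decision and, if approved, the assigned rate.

Approved at 12.875%

Credit score 668 ≥ 639 (meets minimum)
Total monthly debts = (635 + 685 + 1,880 + 220 + 825) = 4,245. DTI: 4,245 ÷ 11,850 = 35.8%, within the 38% cap
LTV = 133,500/203,000 = 65.8% ≤ 70%
Employment 26 ≥ 12 months
All requirements met. Score 668 falls in the 639–678 tier → 12.875%.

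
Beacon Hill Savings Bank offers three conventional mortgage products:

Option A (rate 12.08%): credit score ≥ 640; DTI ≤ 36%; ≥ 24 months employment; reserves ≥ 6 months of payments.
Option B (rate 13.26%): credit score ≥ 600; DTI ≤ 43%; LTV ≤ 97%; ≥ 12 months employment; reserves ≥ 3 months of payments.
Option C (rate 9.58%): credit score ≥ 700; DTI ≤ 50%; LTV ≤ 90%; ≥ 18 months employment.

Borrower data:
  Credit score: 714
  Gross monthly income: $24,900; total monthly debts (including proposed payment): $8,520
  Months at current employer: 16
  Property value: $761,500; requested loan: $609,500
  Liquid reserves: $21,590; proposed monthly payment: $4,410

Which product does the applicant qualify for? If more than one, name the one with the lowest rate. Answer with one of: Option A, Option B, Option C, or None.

DTI = 8,520/24,900 = 34.2%.
LTV = 609,500/761,500 = 80%.
Reserves = 21,590/4,410 = 4.9 months.
Option A: score 714 ≥ 640; DTI 34.2% ≤ 36%; employment 16 < 24 mo; reserves 4.9 < 6 mo → does not qualify.
Option B: score 714 ≥ 600; DTI 34.2% ≤ 43%; LTV 80% ≤ 97%; employment 16 ≥ 12 mo; reserves 4.9 ≥ 3 mo → qualifies.
Option C: score 714 ≥ 700; DTI 34.2% ≤ 50%; LTV 80% ≤ 90%; employment 16 < 18 mo → does not qualify.

Option B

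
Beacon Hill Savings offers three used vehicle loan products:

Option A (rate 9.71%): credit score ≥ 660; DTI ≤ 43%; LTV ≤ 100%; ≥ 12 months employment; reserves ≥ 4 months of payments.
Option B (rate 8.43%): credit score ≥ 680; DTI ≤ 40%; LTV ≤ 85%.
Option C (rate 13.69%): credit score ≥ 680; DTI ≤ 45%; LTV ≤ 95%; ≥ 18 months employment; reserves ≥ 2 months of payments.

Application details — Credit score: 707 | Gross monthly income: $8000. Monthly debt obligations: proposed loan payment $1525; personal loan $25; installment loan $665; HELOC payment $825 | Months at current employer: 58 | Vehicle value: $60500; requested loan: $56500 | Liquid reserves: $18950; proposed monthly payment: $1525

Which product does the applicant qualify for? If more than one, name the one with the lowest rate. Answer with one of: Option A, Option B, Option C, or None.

Total debts = (1,525 + 25 + 665 + 825) = 3,040; DTI = 3,040/8,000 = 38%.
LTV = 56,500/60,500 = 93.4%.
Reserves = 18,950/1,525 = 12.4 months.
Option A: score 707 ≥ 660; DTI 38% ≤ 43%; LTV 93.4% ≤ 100%; employment 58 ≥ 12 mo; reserves 12.4 ≥ 4 mo → qualifies.
Option B: score 707 ≥ 680; DTI 38% ≤ 40%; LTV 93.4% > 85% → does not qualify.
Option C: score 707 ≥ 680; DTI 38% ≤ 45%; LTV 93.4% ≤ 95%; employment 58 ≥ 18 mo; reserves 12.4 ≥ 2 mo → qualifies.
Qualifying: Option A, Option C. Lowest rate is 9.71% → Option A.

Option A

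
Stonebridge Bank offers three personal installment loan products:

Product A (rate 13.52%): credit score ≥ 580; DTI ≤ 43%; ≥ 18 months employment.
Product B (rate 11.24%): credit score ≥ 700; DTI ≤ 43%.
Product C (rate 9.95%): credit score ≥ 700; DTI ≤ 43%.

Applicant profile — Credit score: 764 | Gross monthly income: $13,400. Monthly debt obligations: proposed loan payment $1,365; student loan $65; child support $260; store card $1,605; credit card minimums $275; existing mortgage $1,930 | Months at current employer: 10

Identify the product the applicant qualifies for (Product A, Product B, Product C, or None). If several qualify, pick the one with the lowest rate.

Product C

Total debts = (1,365 + 65 + 260 + 1,605 + 275 + 1,930) = 5,500; DTI = 5,500/13,400 = 41%.
Product A: score 764 ≥ 580; DTI 41% ≤ 43%; employment 10 < 18 mo → does not qualify.
Product B: score 764 ≥ 700; DTI 41% ≤ 43% → qualifies.
Product C: score 764 ≥ 700; DTI 41% ≤ 43% → qualifies.
Qualifying: Product B, Product C. Lowest rate is 9.95% → Product C.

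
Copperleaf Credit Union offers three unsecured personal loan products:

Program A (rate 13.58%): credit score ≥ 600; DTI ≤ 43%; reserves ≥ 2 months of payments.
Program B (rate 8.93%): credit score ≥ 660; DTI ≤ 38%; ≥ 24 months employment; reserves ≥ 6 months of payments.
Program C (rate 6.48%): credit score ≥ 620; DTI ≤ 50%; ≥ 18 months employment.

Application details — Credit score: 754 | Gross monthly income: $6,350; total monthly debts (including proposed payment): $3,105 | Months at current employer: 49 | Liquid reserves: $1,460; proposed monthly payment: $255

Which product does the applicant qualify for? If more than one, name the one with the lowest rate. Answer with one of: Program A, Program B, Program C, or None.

DTI = 3,105/6,350 = 48.9%.
Reserves = 1,460/255 = 5.7 months.
Program A: score 754 ≥ 600; DTI 48.9% > 43%; reserves 5.7 ≥ 2 mo → does not qualify.
Program B: score 754 ≥ 660; DTI 48.9% > 38%; employment 49 ≥ 24 mo; reserves 5.7 < 6 mo → does not qualify.
Program C: score 754 ≥ 620; DTI 48.9% ≤ 50%; employment 49 ≥ 18 mo → qualifies.

Program C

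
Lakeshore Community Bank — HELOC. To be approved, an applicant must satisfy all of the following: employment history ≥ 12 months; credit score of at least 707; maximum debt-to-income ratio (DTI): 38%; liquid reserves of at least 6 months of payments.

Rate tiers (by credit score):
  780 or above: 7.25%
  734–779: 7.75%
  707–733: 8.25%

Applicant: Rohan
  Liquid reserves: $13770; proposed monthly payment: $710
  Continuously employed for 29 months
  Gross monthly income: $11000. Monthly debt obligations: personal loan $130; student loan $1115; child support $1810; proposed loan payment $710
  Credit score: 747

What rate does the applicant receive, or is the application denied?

Approved at 7.75%

Credit score 747 ≥ 707 (meets minimum)
Reserves: 13,770 ÷ 710 = 19.4 months (meets 6-month minimum)
Employment 29 ≥ 12 months
Total monthly debts = (130 + 1,115 + 1,810 + 710) = 3,765. DTI: 3,765 ÷ 11,000 = 34.2%, within the 38% cap
All requirements met. Score 747 falls in the 734–779 tier → 7.75%.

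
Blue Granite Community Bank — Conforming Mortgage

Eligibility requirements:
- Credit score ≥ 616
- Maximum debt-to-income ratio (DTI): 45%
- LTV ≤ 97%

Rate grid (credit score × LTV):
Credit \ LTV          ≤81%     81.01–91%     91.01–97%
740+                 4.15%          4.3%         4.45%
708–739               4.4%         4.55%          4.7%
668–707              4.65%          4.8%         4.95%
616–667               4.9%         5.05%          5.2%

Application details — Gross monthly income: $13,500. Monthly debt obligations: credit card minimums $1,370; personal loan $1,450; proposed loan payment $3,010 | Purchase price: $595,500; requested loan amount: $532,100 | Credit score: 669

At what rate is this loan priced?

4.8%

Credit score 669 ≥ 616; Total monthly debts = (1,370 + 1,450 + 3,010) = 5,830. DTI: 5,830 ÷ 13,500 = 43.2%, within the 45% cap
LTV = 532,100/595,500 = 89.4% ≤ 97%
Score 669 is in the 668–707 band; LTV 89.4% is in the 81.01–91% band → 4.8%.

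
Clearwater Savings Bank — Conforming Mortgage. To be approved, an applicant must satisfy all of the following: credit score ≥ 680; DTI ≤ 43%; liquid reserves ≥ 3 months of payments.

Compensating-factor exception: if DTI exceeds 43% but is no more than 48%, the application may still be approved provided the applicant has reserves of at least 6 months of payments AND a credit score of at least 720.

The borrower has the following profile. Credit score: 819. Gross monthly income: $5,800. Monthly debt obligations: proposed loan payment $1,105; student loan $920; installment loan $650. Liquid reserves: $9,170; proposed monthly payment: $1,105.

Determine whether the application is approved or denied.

Credit score 819 ≥ 680 (meets base)
Total debts = (1,105 + 920 + 650) = 2,675. DTI = 2,675/5,800 = 46.1% > 43% — standard DTI limit exceeded.
Liquid reserves cover 9,170/1,105 = 8.3 months — ≥ 3 required
46.1% falls in the override range (43%–48%), so the compensating-factor test applies.
Reserves 8.3 ≥ 6 months; credit score 819 ≥ 720.
Both override conditions satisfied; DTI exception granted.

Approved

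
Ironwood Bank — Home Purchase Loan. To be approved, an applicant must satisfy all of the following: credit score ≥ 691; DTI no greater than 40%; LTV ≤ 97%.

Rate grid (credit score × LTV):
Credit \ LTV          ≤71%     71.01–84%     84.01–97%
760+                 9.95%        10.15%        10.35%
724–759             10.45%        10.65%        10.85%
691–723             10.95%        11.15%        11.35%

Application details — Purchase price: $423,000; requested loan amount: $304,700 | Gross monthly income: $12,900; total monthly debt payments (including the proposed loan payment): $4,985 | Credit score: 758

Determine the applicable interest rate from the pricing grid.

10.65%

Credit score 758 ≥ 691; Debt-to-income = 4,985/12,900 = 38.6% — meets 40% limit
LTV: 304,700 ÷ 423,000 = 72%, within 97% cap
Row: 758 falls in 724–759. Column: 72% falls in 71.01–84%. Rate = 10.65%.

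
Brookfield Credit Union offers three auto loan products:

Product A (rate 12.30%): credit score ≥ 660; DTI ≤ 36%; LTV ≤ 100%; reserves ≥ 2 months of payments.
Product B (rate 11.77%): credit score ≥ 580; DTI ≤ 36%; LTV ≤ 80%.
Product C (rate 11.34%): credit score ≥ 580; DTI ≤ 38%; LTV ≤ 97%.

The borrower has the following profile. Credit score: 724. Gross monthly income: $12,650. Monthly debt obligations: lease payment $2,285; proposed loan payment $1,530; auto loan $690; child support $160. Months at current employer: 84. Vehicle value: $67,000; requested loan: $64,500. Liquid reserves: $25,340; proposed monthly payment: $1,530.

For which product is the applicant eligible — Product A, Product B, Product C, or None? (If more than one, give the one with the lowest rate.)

Product C

Total debts = (2,285 + 1,530 + 690 + 160) = 4,665; DTI = 4,665/12,650 = 36.9%.
LTV = 64,500/67,000 = 96.3%.
Reserves = 25,340/1,530 = 16.6 months.
Product A: score 724 ≥ 660; DTI 36.9% > 36%; LTV 96.3% ≤ 100%; reserves 16.6 ≥ 2 mo → does not qualify.
Product B: score 724 ≥ 580; DTI 36.9% > 36%; LTV 96.3% > 80% → does not qualify.
Product C: score 724 ≥ 580; DTI 36.9% ≤ 38%; LTV 96.3% ≤ 97% → qualifies.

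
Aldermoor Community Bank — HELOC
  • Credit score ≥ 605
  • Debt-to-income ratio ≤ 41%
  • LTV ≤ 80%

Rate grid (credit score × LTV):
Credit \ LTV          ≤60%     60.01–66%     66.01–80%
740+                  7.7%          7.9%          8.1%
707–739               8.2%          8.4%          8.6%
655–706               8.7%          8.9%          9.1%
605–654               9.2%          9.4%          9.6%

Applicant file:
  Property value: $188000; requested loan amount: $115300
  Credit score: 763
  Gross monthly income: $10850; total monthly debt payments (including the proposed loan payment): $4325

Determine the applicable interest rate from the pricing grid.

7.9%

Credit score 763 ≥ 605; Debt-to-income = 4,325/10,850 = 39.9% — meets 41% limit
Loan-to-value = 115,300/188,000 = 61.3% — pass (80% max)
Row: 763 falls in 740+. Column: 61.3% falls in 60.01–66%. Rate = 7.9%.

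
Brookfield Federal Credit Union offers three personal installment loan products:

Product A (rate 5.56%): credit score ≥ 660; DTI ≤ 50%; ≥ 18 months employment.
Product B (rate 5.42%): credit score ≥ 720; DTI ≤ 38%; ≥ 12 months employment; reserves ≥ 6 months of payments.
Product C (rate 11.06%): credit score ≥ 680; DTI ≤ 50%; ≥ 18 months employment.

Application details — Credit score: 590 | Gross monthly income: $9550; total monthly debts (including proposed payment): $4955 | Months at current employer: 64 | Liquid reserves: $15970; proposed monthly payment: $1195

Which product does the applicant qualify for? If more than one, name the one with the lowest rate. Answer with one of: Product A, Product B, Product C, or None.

DTI = 4,955/9,550 = 51.9%.
Reserves = 15,970/1,195 = 13.4 months.
Product A: score 590 < 660; DTI 51.9% > 50%; employment 64 ≥ 18 mo → does not qualify.
Product B: score 590 < 720; DTI 51.9% > 38%; employment 64 ≥ 12 mo; reserves 13.4 ≥ 6 mo → does not qualify.
Product C: score 590 < 680; DTI 51.9% > 50%; employment 64 ≥ 18 mo → does not qualify.

None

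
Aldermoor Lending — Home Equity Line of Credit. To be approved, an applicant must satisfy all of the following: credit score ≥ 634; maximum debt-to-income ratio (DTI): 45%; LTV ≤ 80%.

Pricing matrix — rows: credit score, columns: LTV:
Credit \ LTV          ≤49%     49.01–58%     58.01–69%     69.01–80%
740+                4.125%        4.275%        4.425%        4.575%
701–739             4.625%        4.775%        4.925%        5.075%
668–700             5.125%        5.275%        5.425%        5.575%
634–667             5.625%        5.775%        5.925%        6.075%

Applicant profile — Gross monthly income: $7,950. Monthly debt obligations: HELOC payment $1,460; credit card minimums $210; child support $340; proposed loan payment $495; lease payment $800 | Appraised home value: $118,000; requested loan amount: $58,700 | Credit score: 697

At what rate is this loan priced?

5.275%

Credit score 697 ≥ 634; Total monthly debts = (1,460 + 210 + 340 + 495 + 800) = 3,305. Debt-to-income = 3,305/7,950 = 41.6% — meets 45% limit
LTV: 58,700 ÷ 118,000 = 49.7%, within 80% cap
Row: 697 falls in 668–700. Column: 49.7% falls in 49.01–58%. Rate = 5.275%.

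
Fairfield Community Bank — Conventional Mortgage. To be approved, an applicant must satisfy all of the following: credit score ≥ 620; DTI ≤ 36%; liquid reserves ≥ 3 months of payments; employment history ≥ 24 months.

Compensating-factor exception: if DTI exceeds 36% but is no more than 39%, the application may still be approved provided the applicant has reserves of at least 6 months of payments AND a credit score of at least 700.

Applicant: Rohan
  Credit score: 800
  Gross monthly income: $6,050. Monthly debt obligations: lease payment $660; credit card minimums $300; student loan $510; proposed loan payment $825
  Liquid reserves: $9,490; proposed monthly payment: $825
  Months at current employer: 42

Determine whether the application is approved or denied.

Approved

Credit score 800 ≥ 620 (meets base)
Total debts = (660 + 300 + 510 + 825) = 2,295. DTI: 2,295 ÷ 6,050 = 37.9%, over the 36% base limit.
Liquid reserves cover 9,490/825 = 11.5 months — ≥ 3 required
Employment 42 ≥ 24 months
DTI 37.9% is within the 36%–39% exception band; checking compensating factors.
Override check — reserves: 11.5 mo (ok); score: 800 (ok).
Both compensating conditions met → exception applies.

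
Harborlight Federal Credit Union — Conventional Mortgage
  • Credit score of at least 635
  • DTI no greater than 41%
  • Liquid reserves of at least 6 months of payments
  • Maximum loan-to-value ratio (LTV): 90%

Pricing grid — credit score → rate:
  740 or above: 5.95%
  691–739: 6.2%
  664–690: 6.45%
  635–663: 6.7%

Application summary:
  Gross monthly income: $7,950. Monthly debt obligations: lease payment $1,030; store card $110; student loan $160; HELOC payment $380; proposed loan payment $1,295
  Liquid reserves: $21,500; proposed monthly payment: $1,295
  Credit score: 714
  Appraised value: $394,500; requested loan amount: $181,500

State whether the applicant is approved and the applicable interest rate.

Approved at 6.2%

Credit score 714 ≥ 635 (meets minimum)
Total monthly debts = (1,030 + 110 + 160 + 380 + 1,295) = 2,975. DTI: 2,975 ÷ 7,950 = 37.4%, within the 41% cap
Liquid reserves cover 21,500/1,295 = 16.6 months — ≥ 6 required
LTV: 181,500 ÷ 394,500 = 46%, within 90% cap
All requirements met. Score 714 falls in the 691–739 tier → 6.2%.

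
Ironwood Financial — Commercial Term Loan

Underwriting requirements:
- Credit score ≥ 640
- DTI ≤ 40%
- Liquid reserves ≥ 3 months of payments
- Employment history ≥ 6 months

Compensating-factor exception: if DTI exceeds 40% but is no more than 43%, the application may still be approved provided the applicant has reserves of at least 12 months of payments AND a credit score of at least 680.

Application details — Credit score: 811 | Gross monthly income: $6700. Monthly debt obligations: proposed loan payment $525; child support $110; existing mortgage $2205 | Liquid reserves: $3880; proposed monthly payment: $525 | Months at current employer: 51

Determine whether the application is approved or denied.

Denied

Credit score 811 ≥ 640 (meets base)
Total debts = (525 + 110 + 2,205) = 2,840. DTI = 2,840/6,700 = 42.4% > 40% — standard DTI limit exceeded.
Reserves = 3,880/525 = 7.4 months ≥ 3
Employment 51 ≥ 6 months
42.4% falls in the override range (40%–43%), so the compensating-factor test applies.
Override check — reserves: 7.4 mo (short of 12); score: 811 (ok).
Compensating-factor requirement not fully met.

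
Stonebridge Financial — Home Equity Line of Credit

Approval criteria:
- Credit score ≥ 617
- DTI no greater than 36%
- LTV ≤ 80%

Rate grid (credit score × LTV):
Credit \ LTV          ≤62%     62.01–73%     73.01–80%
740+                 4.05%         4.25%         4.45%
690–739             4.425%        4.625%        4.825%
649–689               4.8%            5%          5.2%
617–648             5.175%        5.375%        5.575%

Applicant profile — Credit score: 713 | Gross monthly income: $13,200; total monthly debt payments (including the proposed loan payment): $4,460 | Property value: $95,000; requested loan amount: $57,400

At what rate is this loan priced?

4.425%

Credit score 713 ≥ 617; Debt-to-income = 4,460/13,200 = 33.8% — meets 36% limit
LTV = 57,400/95,000 = 60.4% ≤ 80%
Score 713 is in the 690–739 band; LTV 60.4% is in the ≤62% band → 4.425%.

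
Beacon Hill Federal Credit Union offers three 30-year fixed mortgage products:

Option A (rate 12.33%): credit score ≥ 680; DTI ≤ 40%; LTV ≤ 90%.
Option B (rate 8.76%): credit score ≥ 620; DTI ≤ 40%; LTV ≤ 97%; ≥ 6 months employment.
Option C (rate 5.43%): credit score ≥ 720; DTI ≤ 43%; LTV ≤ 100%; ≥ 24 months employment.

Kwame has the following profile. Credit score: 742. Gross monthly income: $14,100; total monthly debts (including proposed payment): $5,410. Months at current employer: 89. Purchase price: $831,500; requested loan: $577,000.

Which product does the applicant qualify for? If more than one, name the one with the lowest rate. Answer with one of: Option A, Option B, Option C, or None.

Option C

DTI = 5,410/14,100 = 38.4%.
LTV = 577,000/831,500 = 69.4%.
Option A: score 742 ≥ 680; DTI 38.4% ≤ 40%; LTV 69.4% ≤ 90% → qualifies.
Option B: score 742 ≥ 620; DTI 38.4% ≤ 40%; LTV 69.4% ≤ 97%; employment 89 ≥ 6 mo → qualifies.
Option C: score 742 ≥ 720; DTI 38.4% ≤ 43%; LTV 69.4% ≤ 100%; employment 89 ≥ 24 mo → qualifies.
Qualifying: Option A, Option B, Option C. Lowest rate is 5.43% → Option C.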